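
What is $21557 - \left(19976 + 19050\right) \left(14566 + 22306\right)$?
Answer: $-1438945115$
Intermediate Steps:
$21557 - \left(19976 + 19050\right) \left(14566 + 22306\right) = 21557 - 39026 \cdot 36872 = 21557 - 1438966672 = -1438945115$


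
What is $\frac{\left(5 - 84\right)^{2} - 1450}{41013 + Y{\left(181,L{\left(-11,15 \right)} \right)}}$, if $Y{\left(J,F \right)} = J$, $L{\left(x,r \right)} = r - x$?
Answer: $\frac{4791}{41194} \approx 0.1163$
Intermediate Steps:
$\frac{\left(5 - 84\right)^{2} - 1450}{41013 + Y{\left(181,L{\left(-11,15 \right)} \right)}} = \frac{\left(5 - 84\right)^{2} - 1450}{41013 + 181} = \frac{\left(-79\right)^{2} - 1450}{41194} = \left(6241 - 1450\right) \frac{1}{41194} = 4791 \cdot \frac{1}{41194} = \frac{4791}{41194}$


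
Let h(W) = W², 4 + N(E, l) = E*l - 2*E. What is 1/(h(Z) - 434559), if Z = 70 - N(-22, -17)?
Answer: -1/316223 ≈ -3.1623e-6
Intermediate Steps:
N(E, l) = -4 - 2*E + E*l (N(E, l) = -4 + (E*l - 2*E) = -4 + (-2*E + E*l) = -4 - 2*E + E*l)
Z = -344 (Z = 70 - (-4 - 2*(-22) - 22*(-17)) = 70 - (-4 + 44 + 374) = 70 - 1*414 = 70 - 414 = -344)
1/(h(Z) - 434559) = 1/((-344)² - 434559) = 1/(118336 - 434559) = 1/(-316223) = -1/316223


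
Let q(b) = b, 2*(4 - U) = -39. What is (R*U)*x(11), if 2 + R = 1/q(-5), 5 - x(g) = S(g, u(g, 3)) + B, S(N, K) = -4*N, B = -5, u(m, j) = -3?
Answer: -13959/5 ≈ -2791.8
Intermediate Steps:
U = 47/2 (U = 4 - ½*(-39) = 4 + 39/2 = 47/2 ≈ 23.500)
x(g) = 10 + 4*g (x(g) = 5 - (-4*g - 5) = 5 - (-5 - 4*g) = 5 + (5 + 4*g) = 10 + 4*g)
R = -11/5 (R = -2 + 1/(-5) = -2 - ⅕ = -11/5 ≈ -2.2000)
(R*U)*x(11) = (-11/5*47/2)*(10 + 4*11) = -517*(10 + 44)/10 = -517/10*54 = -13959/5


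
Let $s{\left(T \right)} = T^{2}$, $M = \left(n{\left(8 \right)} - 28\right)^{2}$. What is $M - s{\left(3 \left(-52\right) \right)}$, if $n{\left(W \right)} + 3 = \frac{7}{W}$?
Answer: $- \frac{1499423}{64} \approx -23429.0$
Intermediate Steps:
$n{\left(W \right)} = -3 + \frac{7}{W}$
$M = \frac{58081}{64}$ ($M = \left(\left(-3 + \frac{7}{8}\right) - 28\right)^{2} = \left(- \frac{17}{8} - 28\right)^{2} = \left(- \frac{241}{8}\right)^{2} = \frac{58081}{64} \approx 907.52$)
$M - s{\left(3 \left(-52\right) \right)} = \frac{58081}{64} - \left(3 \left(-52\right)\right)^{2} = \frac{58081}{64} - \left(-156\right)^{2} = \frac{58081}{64} - 24336 = - \frac{1499423}{64}$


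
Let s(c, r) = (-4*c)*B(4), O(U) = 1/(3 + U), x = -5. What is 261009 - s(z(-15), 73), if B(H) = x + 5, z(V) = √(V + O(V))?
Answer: 261009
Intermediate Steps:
z(V) = √(V + 1/(3 + V))
B(H) = 0 (B(H) = -5 + 5 = 0)
s(c, r) = 0 (s(c, r) = -4*c*0 = 0)
261009 - s(z(-15), 73) = 261009 - 1*0 = 261009 + 0 = 261009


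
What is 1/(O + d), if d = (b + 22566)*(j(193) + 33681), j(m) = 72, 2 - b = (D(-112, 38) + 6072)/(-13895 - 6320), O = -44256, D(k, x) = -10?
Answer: 20215/15397837662006 ≈ 1.3128e-9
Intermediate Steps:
b = 46492/20215 (b = 2 - (-10 + 6072)/(-13895 - 6320) = 2 - 6062/(-20215) = 2 - 6062*(-1)/20215 = 2 - 1*(-6062/20215) = 2 + 6062/20215 = 46492/20215 ≈ 2.2999)
d = 15398732297046/20215 (d = (46492/20215 + 22566)*(72 + 33681) = (456218182/20215)*33753 = 15398732297046/20215 ≈ 7.6175e+8)
1/(O + d) = 1/(-44256 + 15398732297046/20215) = 1/(15397837662006/20215) = 20215/15397837662006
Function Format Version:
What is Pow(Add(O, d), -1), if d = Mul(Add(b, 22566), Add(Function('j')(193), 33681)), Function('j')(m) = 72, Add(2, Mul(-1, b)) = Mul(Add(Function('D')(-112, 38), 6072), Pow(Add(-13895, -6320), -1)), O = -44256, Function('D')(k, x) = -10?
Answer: Rational(20215, 15397837662006) ≈ 1.3128e-9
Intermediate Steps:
b = Rational(46492, 20215) (b = Add(2, Mul(-1, Mul(Add(-10, 6072), Pow(Add(-13895, -6320), -1)))) = Add(2, Mul(-1, Mul(6062, Pow(-20215, -1)))) = Add(2, Mul(-1, Mul(6062, Rational(-1, 20215)))) = Add(2, Mul(-1, Rational(-6062, 20215))) = Add(2, Rational(6062, 20215)) = Rational(46492, 20215) ≈ 2.2999)
d = Rational(15398732297046, 20215) (d = Mul(Add(Rational(46492, 20215), 22566), Add(72, 33681)) = Mul(Rational(456218182, 20215), 33753) = Rational(15398732297046, 20215) ≈ 7.6175e+8)
Pow(Add(O, d), -1) = Pow(Add(-44256, Rational(15398732297046, 20215)), -1) = Pow(Rational(15397837662006, 20215), -1) = Rational(20215, 15397837662006)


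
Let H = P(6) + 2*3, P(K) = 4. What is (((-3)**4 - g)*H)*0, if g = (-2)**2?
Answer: 0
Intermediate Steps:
g = 4
H = 10 (H = 4 + 2*3 = 4 + 6 = 10)
(((-3)**4 - g)*H)*0 = (((-3)**4 - 1*4)*10)*0 = ((81 - 4)*10)*0 = (77*10)*0 = 770*0 = 0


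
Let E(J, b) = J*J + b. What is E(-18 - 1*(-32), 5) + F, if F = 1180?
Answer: 1381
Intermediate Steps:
E(J, b) = b + J² (E(J, b) = J² + b = b + J²)
E(-18 - 1*(-32), 5) + F = (5 + (-18 - 1*(-32))²) + 1180 = (5 + (-18 + 32)²) + 1180 = (5 + 14²) + 1180 = (5 + 196) + 1180 = 201 + 1180 = 1381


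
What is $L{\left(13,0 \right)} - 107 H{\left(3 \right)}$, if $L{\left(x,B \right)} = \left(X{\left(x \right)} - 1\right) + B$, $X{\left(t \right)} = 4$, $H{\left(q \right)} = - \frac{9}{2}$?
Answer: $\frac{969}{2} \approx 484.5$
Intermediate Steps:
$H{\left(q \right)} = - \frac{9}{2}$ ($H{\left(q \right)} = \left(-9\right) \frac{1}{2} = - \frac{9}{2}$)
$L{\left(x,B \right)} = 3 + B$ ($L{\left(x,B \right)} = \left(4 - 1\right) + B = 3 + B$)
$L{\left(13,0 \right)} - 107 H{\left(3 \right)} = \left(3 + 0\right) - - \frac{963}{2} = 3 + \frac{963}{2} = \frac{969}{2}$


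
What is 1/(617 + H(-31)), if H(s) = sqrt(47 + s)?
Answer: 1/621 ≈ 0.0016103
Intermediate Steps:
1/(617 + H(-31)) = 1/(617 + sqrt(47 - 31)) = 1/(617 + sqrt(16)) = 1/(617 + 4) = 1/621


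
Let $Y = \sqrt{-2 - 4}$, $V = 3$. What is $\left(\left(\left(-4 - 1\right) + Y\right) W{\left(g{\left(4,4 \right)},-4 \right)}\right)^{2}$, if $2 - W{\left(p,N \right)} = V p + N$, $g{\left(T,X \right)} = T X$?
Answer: $33516 - 17640 i \sqrt{6} \approx 33516.0 - 43209.0 i$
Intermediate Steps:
$W{\left(p,N \right)} = 2 - N - 3 p$ ($W{\left(p,N \right)} = 2 - \left(3 p + N\right) = 2 - \left(N + 3 p\right) = 2 - N - 3 p$)
$Y = i \sqrt{6}$ ($Y = \sqrt{-6} = i \sqrt{6} \approx 2.4495 i$)
$\left(\left(\left(-4 - 1\right) + Y\right) W{\left(g{\left(4,4 \right)},-4 \right)}\right)^{2} = \left(\left(\left(-4 - 1\right) + i \sqrt{6}\right) \left(2 - -4 - 3 \cdot 4 \cdot 4\right)\right)^{2} = \left(\left(-5 + i \sqrt{6}\right) \left(2 + 4 - 48\right)\right)^{2} = \left(\left(-5 + i \sqrt{6}\right) \left(-42\right)\right)^{2} = \left(210 - 42 i \sqrt{6}\right)^{2}$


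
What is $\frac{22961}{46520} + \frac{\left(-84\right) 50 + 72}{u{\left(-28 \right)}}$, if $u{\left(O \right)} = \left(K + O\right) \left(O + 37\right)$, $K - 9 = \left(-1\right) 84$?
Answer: $\frac{71106469}{14374680} \approx 4.9466$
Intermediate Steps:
$K = -75$ ($K = 9 - 84 = -75$)
$u{\left(O \right)} = \left(-75 + O\right) \left(37 + O\right)$ ($u{\left(O \right)} = \left(-75 + O\right) \left(O + 37\right) = \left(-75 + O\right) \left(37 + O\right)$)
$\frac{22961}{46520} + \frac{\left(-84\right) 50 + 72}{u{\left(-28 \right)}} = \frac{22961}{46520} + \frac{\left(-84\right) 50 + 72}{-2775 + \left(-28\right)^{2} - -1064} = 22961 \cdot \frac{1}{46520} + \frac{-4200 + 72}{-2775 + 784 + 1064} = \frac{22961}{46520} - \frac{4128}{-927} = \frac{22961}{46520} - - \frac{1376}{309} = \frac{22961}{46520} + \frac{1376}{309} = \frac{71106469}{14374680}$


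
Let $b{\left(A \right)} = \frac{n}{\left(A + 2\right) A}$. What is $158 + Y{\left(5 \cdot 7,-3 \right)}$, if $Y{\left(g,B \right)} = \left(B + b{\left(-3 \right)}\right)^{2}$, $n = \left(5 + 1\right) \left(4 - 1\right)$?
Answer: $167$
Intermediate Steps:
$n = 18$ ($n = 6 \cdot 3 = 18$)
$b{\left(A \right)} = \frac{18}{A \left(2 + A\right)}$ ($b{\left(A \right)} = \frac{18}{\left(A + 2\right) A} = \frac{18}{\left(2 + A\right) A} = \frac{18}{A \left(2 + A\right)}$)
$Y{\left(g,B \right)} = \left(6 + B\right)^{2}$ ($Y{\left(g,B \right)} = \left(B + \frac{18}{\left(-3\right) \left(2 - 3\right)}\right)^{2} = \left(B + 18 \left(- \frac{1}{3}\right) \frac{1}{-1}\right)^{2} = \left(B + 18 \left(- \frac{1}{3}\right) \left(-1\right)\right)^{2} = \left(B + 6\right)^{2} = \left(6 + B\right)^{2}$)
$158 + Y{\left(5 \cdot 7,-3 \right)} = 158 + \left(6 - 3\right)^{2} = 158 + 3^{2} = 158 + 9 = 167$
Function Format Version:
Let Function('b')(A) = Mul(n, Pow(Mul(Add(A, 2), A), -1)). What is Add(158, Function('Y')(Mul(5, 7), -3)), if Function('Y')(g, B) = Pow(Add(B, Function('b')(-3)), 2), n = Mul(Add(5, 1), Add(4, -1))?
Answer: 167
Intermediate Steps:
n = 18 (n = Mul(6, 3) = 18)
Function('b')(A) = Mul(18, Pow(A, -1), Pow(Add(2, A), -1)) (Function('b')(A) = Mul(18, Pow(Mul(Add(A, 2), A), -1)) = Mul(18, Pow(Mul(Add(2, A), A), -1)) = Mul(18, Pow(Mul(A, Add(2, A)), -1)) = Mul(18, Mul(Pow(A, -1), Pow(Add(2, A), -1))) = Mul(18, Pow(A, -1), Pow(Add(2, A), -1)))
Function('Y')(g, B) = Pow(Add(6, B), 2) (Function('Y')(g, B) = Pow(Add(B, Mul(18, Pow(-3, -1), Pow(Add(2, -3), -1))), 2) = Pow(Add(B, Mul(18, Rational(-1, 3), Pow(-1, -1))), 2) = Pow(Add(B, Mul(18, Rational(-1, 3), -1)), 2) = Pow(Add(B, 6), 2) = Pow(Add(6, B), 2))
Add(158, Function('Y')(Mul(5, 7), -3)) = Add(158, Pow(Add(6, -3), 2)) = Add(158, Pow(3, 2)) = Add(158, 9) = 167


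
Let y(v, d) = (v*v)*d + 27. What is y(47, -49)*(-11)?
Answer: 1190354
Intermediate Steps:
y(v, d) = 27 + d*v² (y(v, d) = v²*d + 27 = d*v² + 27 = 27 + d*v²)
y(47, -49)*(-11) = (27 - 49*47²)*(-11) = (27 - 49*2209)*(-11) = (27 - 108241)*(-11) = -108214*(-11) = 1190354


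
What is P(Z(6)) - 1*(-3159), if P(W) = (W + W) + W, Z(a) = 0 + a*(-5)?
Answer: 3069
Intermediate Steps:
Z(a) = -5*a (Z(a) = 0 - 5*a = -5*a)
P(W) = 3*W (P(W) = 2*W + W = 3*W)
P(Z(6)) - 1*(-3159) = 3*(-5*6) - 1*(-3159) = 3*(-30) + 3159 = -90 + 3159 = 3069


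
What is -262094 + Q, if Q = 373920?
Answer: 111826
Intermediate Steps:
-262094 + Q = -262094 + 373920 = 111826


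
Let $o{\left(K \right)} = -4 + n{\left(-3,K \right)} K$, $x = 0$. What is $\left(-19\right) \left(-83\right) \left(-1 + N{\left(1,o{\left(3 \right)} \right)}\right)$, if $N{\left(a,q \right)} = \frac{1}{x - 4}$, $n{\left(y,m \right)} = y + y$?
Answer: $- \frac{7885}{4} \approx -1971.3$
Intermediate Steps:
$n{\left(y,m \right)} = 2 y$
$o{\left(K \right)} = -4 - 6 K$ ($o{\left(K \right)} = -4 + 2 \left(-3\right) K = -4 - 6 K$)
$N{\left(a,q \right)} = - \frac{1}{4}$ ($N{\left(a,q \right)} = \frac{1}{0 - 4} = \frac{1}{-4} = - \frac{1}{4}$)
$\left(-19\right) \left(-83\right) \left(-1 + N{\left(1,o{\left(3 \right)} \right)}\right) = \left(-19\right) \left(-83\right) \left(-1 - \frac{1}{4}\right) = 1577 \left(- \frac{5}{4}\right) = - \frac{7885}{4}$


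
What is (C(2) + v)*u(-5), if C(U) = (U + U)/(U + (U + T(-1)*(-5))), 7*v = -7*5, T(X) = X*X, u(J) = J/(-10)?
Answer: -9/2 ≈ -4.5000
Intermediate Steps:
u(J) = -J/10 (u(J) = J*(-⅒) = -J/10)
T(X) = X²
v = -5 (v = (-7*5)/7 = (⅐)*(-35) = -5)
C(U) = 2*U/(-5 + 2*U) (C(U) = (U + U)/(U + (U + (-1)²*(-5))) = (2*U)/(U + (U + 1*(-5))) = (2*U)/(U + (U - 5)) = (2*U)/(U + (-5 + U)) = (2*U)/(-5 + 2*U) = 2*U/(-5 + 2*U))
(C(2) + v)*u(-5) = (2*2/(-5 + 2*2) - 5)*(-⅒*(-5)) = (2*2/(-5 + 4) - 5)*(½) = (2*2/(-1) - 5)*(½) = (2*2*(-1) - 5)*(½) = (-4 - 5)*(½) = -9*½ = -9/2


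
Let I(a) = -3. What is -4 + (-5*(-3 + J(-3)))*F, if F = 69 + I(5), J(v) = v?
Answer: 1976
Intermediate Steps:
F = 66 (F = 69 - 3 = 66)
-4 + (-5*(-3 + J(-3)))*F = -4 - 5*(-3 - 3)*66 = -4 - 5*(-6)*66 = -4 + 30*66 = -4 + 1980 = 1976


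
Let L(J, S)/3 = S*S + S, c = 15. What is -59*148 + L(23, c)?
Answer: -8012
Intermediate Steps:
L(J, S) = 3*S + 3*S**2 (L(J, S) = 3*(S*S + S) = 3*(S**2 + S) = 3*(S + S**2) = 3*S + 3*S**2)
-59*148 + L(23, c) = -59*148 + 3*15*(1 + 15) = -8732 + 3*15*16 = -8732 + 720 = -8012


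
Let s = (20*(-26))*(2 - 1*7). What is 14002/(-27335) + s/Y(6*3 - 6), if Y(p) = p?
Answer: 17725744/82005 ≈ 216.15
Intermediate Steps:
s = 2600 (s = -520*(2 - 7) = -520*(-5) = 2600)
14002/(-27335) + s/Y(6*3 - 6) = 14002/(-27335) + 2600/(6*3 - 6) = 14002*(-1/27335) + 2600/(18 - 6) = -14002/27335 + 2600/12 = -14002/27335 + 2600*(1/12) = -14002/27335 + 650/3 = 17725744/82005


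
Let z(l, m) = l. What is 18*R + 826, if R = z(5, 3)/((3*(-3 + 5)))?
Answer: 841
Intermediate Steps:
R = 5/6 (R = 5/((3*(-3 + 5))) = 5/((3*2)) = 5/6 ≈ 0.83333)
18*R + 826 = 18*(5/6) + 826 = 15 + 826 = 841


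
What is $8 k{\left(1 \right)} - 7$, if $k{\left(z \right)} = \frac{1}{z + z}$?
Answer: $-3$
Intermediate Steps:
$k{\left(z \right)} = \frac{1}{2 z}$
$8 k{\left(1 \right)} - 7 = 8 \frac{1}{2 \cdot 1} - 7 = 8 \cdot \frac{1}{2} \cdot 1 - 7 = 8 \cdot \frac{1}{2} - 7 = 4 - 7 = -3$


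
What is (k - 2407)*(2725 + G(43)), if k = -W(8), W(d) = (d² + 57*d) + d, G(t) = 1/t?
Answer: -343911560/43 ≈ -7.9979e+6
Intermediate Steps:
G(t) = 1/t
W(d) = d² + 58*d
k = -528 (k = -8*(58 + 8) = -8*66 = -1*528 = -528)
(k - 2407)*(2725 + G(43)) = (-528 - 2407)*(2725 + 1/43) = -2935*(2725 + 1/43) = -2935*117176/43 = -343911560/43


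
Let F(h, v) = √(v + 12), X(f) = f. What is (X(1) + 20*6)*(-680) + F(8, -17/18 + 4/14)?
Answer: -82280 + √20006/42 ≈ -82277.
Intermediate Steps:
F(h, v) = √(12 + v)
(X(1) + 20*6)*(-680) + F(8, -17/18 + 4/14) = (1 + 20*6)*(-680) + √(12 + (-17/18 + 4/14)) = (1 + 120)*(-680) + √(12 + (-17*1/18 + 4*(1/14))) = 121*(-680) + √(12 + (-17/18 + 2/7)) = -82280 + √(12 - 83/126) = -82280 + √(1429/126) = -82280 + √20006/42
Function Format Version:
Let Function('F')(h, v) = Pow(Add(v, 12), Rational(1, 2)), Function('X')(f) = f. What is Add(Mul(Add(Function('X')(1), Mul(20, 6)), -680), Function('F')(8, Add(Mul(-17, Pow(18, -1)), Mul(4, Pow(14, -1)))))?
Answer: Add(-82280, Mul(Rational(1, 42), Pow(20006, Rational(1, 2)))) ≈ -82277.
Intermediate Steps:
Function('F')(h, v) = Pow(Add(12, v), Rational(1, 2))
Add(Mul(Add(Function('X')(1), Mul(20, 6)), -680), Function('F')(8, Add(Mul(-17, Pow(18, -1)), Mul(4, Pow(14, -1))))) = Add(Mul(Add(1, Mul(20, 6)), -680), Pow(Add(12, Add(Mul(-17, Pow(18, -1)), Mul(4, Pow(14, -1)))), Rational(1, 2))) = Add(Mul(Add(1, 120), -680), Pow(Add(12, Add(Mul(-17, Rational(1, 18)), Mul(4, Rational(1, 14)))), Rational(1, 2))) = Add(Mul(121, -680), Pow(Add(12, Add(Rational(-17, 18), Rational(2, 7))), Rational(1, 2))) = Add(-82280, Pow(Add(12, Rational(-83, 126)), Rational(1, 2))) = Add(-82280, Pow(Rational(1429, 126), Rational(1, 2))) = Add(-82280, Mul(Rational(1, 42), Pow(20006, Rational(1, 2))))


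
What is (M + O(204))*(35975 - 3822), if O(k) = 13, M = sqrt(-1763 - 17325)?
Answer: 417989 + 128612*I*sqrt(1193) ≈ 4.1799e+5 + 4.4422e+6*I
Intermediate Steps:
M = 4*I*sqrt(1193) (M = sqrt(-19088) = 4*I*sqrt(1193) ≈ 138.16*I)
(M + O(204))*(35975 - 3822) = (4*I*sqrt(1193) + 13)*(35975 - 3822) = (13 + 4*I*sqrt(1193))*32153 = 417989 + 128612*I*sqrt(1193)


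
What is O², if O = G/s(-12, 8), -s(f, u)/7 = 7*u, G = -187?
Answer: 34969/153664 ≈ 0.22757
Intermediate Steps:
s(f, u) = -49*u
O = 187/392 (O = -187/((-49*8)) = -187/(-392) = -187*(-1/392) = 187/392 ≈ 0.47704)
O² = (187/392)² = 34969/153664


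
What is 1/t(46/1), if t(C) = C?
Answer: 1/46 ≈ 0.021739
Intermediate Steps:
1/t(46/1) = 1/(46/1) = 1/(46*1) = 1/46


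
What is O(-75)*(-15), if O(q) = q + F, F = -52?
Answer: 1905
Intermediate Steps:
O(q) = -52 + q (O(q) = q - 52 = -52 + q)
O(-75)*(-15) = (-52 - 75)*(-15) = -127*(-15) = 1905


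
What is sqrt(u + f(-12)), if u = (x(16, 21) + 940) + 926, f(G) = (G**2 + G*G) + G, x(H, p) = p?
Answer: sqrt(2163) ≈ 46.508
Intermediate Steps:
f(G) = G + 2*G**2 (f(G) = (G**2 + G**2) + G = 2*G**2 + G = G + 2*G**2)
u = 1887 (u = (21 + 940) + 926 = 961 + 926 = 1887)
sqrt(u + f(-12)) = sqrt(1887 - 12*(1 + 2*(-12))) = sqrt(1887 - 12*(1 - 24)) = sqrt(1887 - 12*(-23)) = sqrt(1887 + 276) = sqrt(2163)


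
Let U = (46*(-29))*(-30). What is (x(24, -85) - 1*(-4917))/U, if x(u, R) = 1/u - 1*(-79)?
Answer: 23981/192096 ≈ 0.12484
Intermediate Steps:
x(u, R) = 79 + 1/u (x(u, R) = 1/u + 79 = 79 + 1/u)
U = 40020 (U = -1334*(-30) = 40020)
(x(24, -85) - 1*(-4917))/U = ((79 + 1/24) - 1*(-4917))/40020 = ((79 + 1/24) + 4917)*(1/40020) = (1897/24 + 4917)*(1/40020) = (119905/24)*(1/40020) = 23981/192096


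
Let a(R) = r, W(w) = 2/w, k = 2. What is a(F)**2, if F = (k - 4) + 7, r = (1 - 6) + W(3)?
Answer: 169/9 ≈ 18.778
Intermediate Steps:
r = -13/3 (r = (1 - 6) + 2/3 = -5 + 2*(1/3) = -5 + 2/3 = -13/3 ≈ -4.3333)
F = 5 (F = (2 - 4) + 7 = -2 + 7 = 5)
a(R) = -13/3
a(F)**2 = (-13/3)**2 = 169/9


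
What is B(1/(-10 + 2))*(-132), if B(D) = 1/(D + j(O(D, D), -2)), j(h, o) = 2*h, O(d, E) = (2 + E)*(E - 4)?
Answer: 4224/499 ≈ 8.4649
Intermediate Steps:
O(d, E) = (-4 + E)*(2 + E) (O(d, E) = (2 + E)*(-4 + E) = (-4 + E)*(2 + E))
B(D) = 1/(-16 - 3*D + 2*D**2) (B(D) = 1/(D + 2*(-8 + D**2 - 2*D)) = 1/(D + (-16 - 4*D + 2*D**2)) = 1/(-16 - 3*D + 2*D**2))
B(1/(-10 + 2))*(-132) = -132/(-16 - 3/(-10 + 2) + 2*(1/(-10 + 2))**2) = -132/(-16 - 3/(-8) + 2*(1/(-8))**2) = -132/(-16 - 3*(-1/8) + 2*(-1/8)**2) = -132/(-16 + 3/8 + 2*(1/64)) = -132/(-16 + 3/8 + 1/32) = -132/(-499/32) = -32/499*(-132) = 4224/499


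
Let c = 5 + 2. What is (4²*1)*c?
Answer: 112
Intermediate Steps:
c = 7
(4²*1)*c = (4²*1)*7 = (16*1)*7 = 16*7 = 112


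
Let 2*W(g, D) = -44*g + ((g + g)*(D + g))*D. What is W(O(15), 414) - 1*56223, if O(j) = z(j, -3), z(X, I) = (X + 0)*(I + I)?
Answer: -12126483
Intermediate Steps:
z(X, I) = 2*I*X (z(X, I) = X*(2*I) = 2*I*X)
O(j) = -6*j (O(j) = 2*(-3)*j = -6*j)
W(g, D) = -22*g + D*g*(D + g) (W(g, D) = (-44*g + ((g + g)*(D + g))*D)/2 = (-44*g + ((2*g)*(D + g))*D)/2 = (-44*g + (2*g*(D + g))*D)/2 = (-44*g + 2*D*g*(D + g))/2 = -22*g + D*g*(D + g))
W(O(15), 414) - 1*56223 = (-6*15)*(-22 + 414² + 414*(-6*15)) - 1*56223 = -90*(-22 + 171396 + 414*(-90)) - 56223 = -90*(-22 + 171396 - 37260) - 56223 = -90*134114 - 56223 = -12070260 - 56223 = -12126483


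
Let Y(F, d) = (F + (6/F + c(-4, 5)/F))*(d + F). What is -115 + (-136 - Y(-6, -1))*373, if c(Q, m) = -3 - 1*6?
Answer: -130407/2 ≈ -65204.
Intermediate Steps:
c(Q, m) = -9 (c(Q, m) = -3 - 6 = -9)
Y(F, d) = (F + d)*(F - 3/F) (Y(F, d) = (F + (6/F - 9/F))*(d + F) = (F - 3/F)*(F + d) = (F + d)*(F - 3/F))
-115 + (-136 - Y(-6, -1))*373 = -115 + (-136 - (-3 + (-6)² - 6*(-1) - 3*(-1)/(-6)))*373 = -115 + (-136 - (-3 + 36 + 6 - 3*(-1)*(-⅙)))*373 = -115 + (-136 - (-3 + 36 + 6 - ½))*373 = -115 + (-136 - 1*77/2)*373 = -115 + (-136 - 77/2)*373 = -115 - 349/2*373 = -115 - 130177/2 = -130407/2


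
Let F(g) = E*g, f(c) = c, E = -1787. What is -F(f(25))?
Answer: 44675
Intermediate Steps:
F(g) = -1787*g
-F(f(25)) = -(-1787)*25 = -1*(-44675) = 44675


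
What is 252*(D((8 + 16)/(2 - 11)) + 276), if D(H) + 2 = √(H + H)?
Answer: 69048 + 336*I*√3 ≈ 69048.0 + 581.97*I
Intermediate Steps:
D(H) = -2 + √2*√H (D(H) = -2 + √(H + H) = -2 + √(2*H) = -2 + √2*√H)
252*(D((8 + 16)/(2 - 11)) + 276) = 252*((-2 + √2*√((8 + 16)/(2 - 11))) + 276) = 252*((-2 + √2*√(24/(-9))) + 276) = 252*((-2 + √2*√(24*(-⅑))) + 276) = 252*((-2 + √2*√(-8/3)) + 276) = 252*((-2 + √2*(2*I*√6/3)) + 276) = 252*((-2 + 4*I*√3/3) + 276) = 252*(274 + 4*I*√3/3) = 69048 + 336*I*√3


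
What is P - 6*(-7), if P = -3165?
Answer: -3123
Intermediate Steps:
P - 6*(-7) = -3165 - 6*(-7) = -3165 - 3*(-14) = -3165 + 42 = -3123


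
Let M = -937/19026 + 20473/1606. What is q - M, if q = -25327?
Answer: -193568411672/7638939 ≈ -25340.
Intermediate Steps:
M = 97003619/7638939 (M = -937*1/19026 + 20473*(1/1606) = -937/19026 + 20473/1606 = 97003619/7638939 ≈ 12.699)
q - M = -25327 - 1*97003619/7638939 = -25327 - 97003619/7638939 = -193568411672/7638939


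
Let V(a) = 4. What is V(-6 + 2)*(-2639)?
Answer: -10556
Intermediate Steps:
V(-6 + 2)*(-2639) = 4*(-2639) = -10556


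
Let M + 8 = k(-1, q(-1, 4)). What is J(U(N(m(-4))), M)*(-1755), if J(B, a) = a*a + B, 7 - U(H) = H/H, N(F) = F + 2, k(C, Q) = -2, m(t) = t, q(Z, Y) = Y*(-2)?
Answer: -186030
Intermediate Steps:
q(Z, Y) = -2*Y
N(F) = 2 + F
U(H) = 6 (U(H) = 7 - H/H = 7 - 1*1 = 7 - 1 = 6)
M = -10 (M = -8 - 2 = -10)
J(B, a) = B + a² (J(B, a) = a² + B = B + a²)
J(U(N(m(-4))), M)*(-1755) = (6 + (-10)²)*(-1755) = (6 + 100)*(-1755) = 106*(-1755) = -186030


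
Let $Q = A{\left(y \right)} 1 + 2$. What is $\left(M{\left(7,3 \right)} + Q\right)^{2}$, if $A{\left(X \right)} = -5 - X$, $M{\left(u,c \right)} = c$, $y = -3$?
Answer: $9$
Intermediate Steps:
$Q = 0$ ($Q = \left(-5 - -3\right) 1 + 2 = \left(-5 + 3\right) 1 + 2 = \left(-2\right) 1 + 2 = -2 + 2 = 0$)
$\left(M{\left(7,3 \right)} + Q\right)^{2} = \left(3 + 0\right)^{2} = 3^{2} = 9$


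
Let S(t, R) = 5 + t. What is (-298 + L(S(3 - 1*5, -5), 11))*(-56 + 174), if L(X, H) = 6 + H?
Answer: -33158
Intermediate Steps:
(-298 + L(S(3 - 1*5, -5), 11))*(-56 + 174) = (-298 + (6 + 11))*(-56 + 174) = (-298 + 17)*118 = -281*118 = -33158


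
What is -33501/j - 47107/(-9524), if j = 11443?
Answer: 219981877/108983132 ≈ 2.0185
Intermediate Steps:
-33501/j - 47107/(-9524) = -33501/11443 - 47107/(-9524) = -33501*1/11443 - 47107*(-1/9524) = -33501/11443 + 47107/9524 = 219981877/108983132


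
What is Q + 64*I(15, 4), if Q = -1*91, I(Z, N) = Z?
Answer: 869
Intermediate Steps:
Q = -91
Q + 64*I(15, 4) = -91 + 64*15 = -91 + 960 = 869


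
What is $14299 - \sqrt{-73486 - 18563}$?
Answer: $14299 - i \sqrt{92049} \approx 14299.0 - 303.4 i$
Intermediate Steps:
$14299 - \sqrt{-73486 - 18563} = 14299 - \sqrt{-92049} = 14299 - i \sqrt{92049}$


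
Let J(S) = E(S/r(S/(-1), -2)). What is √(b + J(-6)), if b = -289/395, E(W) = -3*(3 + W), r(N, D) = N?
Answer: I*√1050305/395 ≈ 2.5945*I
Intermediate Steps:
E(W) = -9 - 3*W
J(S) = -6 (J(S) = -9 - 3*S/(S/(-1)) = -9 - 3*S/(S*(-1)) = -9 - 3*S/((-S)) = -9 - 3*S*(-1/S) = -9 - 3*(-1) = -9 + 3 = -6)
b = -289/395 (b = -289*1/395 = -289/395 ≈ -0.73165)
√(b + J(-6)) = √(-289/395 - 6) = √(-2659/395) = I*√1050305/395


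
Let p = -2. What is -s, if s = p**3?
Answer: 8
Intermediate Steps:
s = -8 (s = (-2)**3 = -8)
-s = -1*(-8) = 8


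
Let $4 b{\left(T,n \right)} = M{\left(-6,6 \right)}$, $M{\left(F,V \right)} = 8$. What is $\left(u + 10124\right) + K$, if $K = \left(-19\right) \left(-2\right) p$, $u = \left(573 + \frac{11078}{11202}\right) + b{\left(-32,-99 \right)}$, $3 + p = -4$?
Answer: $\frac{58440772}{5601} \approx 10434.0$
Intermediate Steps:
$p = -7$ ($p = -3 - 4 = -7$)
$b{\left(T,n \right)} = 2$ ($b{\left(T,n \right)} = \frac{1}{4} \cdot 8 = 2$)
$u = \frac{3226114}{5601}$ ($u = \left(573 + \frac{11078}{11202}\right) + 2 = \left(573 + 11078 \cdot \frac{1}{11202}\right) + 2 = \left(573 + \frac{5539}{5601}\right) + 2 = \frac{3214912}{5601} + 2 = \frac{3226114}{5601} \approx 575.99$)
$K = -266$ ($K = \left(-19\right) \left(-2\right) \left(-7\right) = 38 \left(-7\right) = -266$)
$\left(u + 10124\right) + K = \left(\frac{3226114}{5601} + 10124\right) - 266 = \frac{59930638}{5601} - 266 = \frac{58440772}{5601}$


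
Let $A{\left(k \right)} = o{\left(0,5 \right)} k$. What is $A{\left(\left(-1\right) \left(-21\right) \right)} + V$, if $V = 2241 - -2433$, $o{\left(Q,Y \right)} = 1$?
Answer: $4695$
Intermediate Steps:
$V = 4674$ ($V = 2241 + 2433 = 4674$)
$A{\left(k \right)} = k$ ($A{\left(k \right)} = 1 k = k$)
$A{\left(\left(-1\right) \left(-21\right) \right)} + V = \left(-1\right) \left(-21\right) + 4674 = 21 + 4674 = 4695$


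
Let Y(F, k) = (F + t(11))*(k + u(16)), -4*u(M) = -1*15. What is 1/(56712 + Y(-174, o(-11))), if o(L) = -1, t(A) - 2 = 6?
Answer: 2/112511 ≈ 1.7776e-5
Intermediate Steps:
u(M) = 15/4 (u(M) = -(-1)*15/4 = -¼*(-15) = 15/4)
t(A) = 8 (t(A) = 2 + 6 = 8)
Y(F, k) = (8 + F)*(15/4 + k) (Y(F, k) = (F + 8)*(k + 15/4) = (8 + F)*(15/4 + k))
1/(56712 + Y(-174, o(-11))) = 1/(56712 + (30 + 8*(-1) + (15/4)*(-174) - 174*(-1))) = 1/(56712 + (30 - 8 - 1305/2 + 174)) = 1/(56712 - 913/2) = 1/(112511/2) = 2/112511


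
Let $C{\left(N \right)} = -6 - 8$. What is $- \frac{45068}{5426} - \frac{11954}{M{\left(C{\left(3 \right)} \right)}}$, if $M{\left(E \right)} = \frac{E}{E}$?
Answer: $- \frac{32453736}{2713} \approx -11962.0$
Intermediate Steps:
$C{\left(N \right)} = -14$ ($C{\left(N \right)} = -6 - 8 = -14$)
$M{\left(E \right)} = 1$
$- \frac{45068}{5426} - \frac{11954}{M{\left(C{\left(3 \right)} \right)}} = - \frac{45068}{5426} - \frac{11954}{1} = \left(-45068\right) \frac{1}{5426} - 11954 = - \frac{22534}{2713} - 11954 = - \frac{32453736}{2713}$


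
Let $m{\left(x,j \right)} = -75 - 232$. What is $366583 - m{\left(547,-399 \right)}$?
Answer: $366890$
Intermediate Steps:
$m{\left(x,j \right)} = -307$ ($m{\left(x,j \right)} = -75 - 232 = -307$)
$366583 - m{\left(547,-399 \right)} = 366583 - -307 = 366583 + 307 = 366890$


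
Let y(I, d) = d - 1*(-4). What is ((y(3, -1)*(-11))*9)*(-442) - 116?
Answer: 131158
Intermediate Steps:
y(I, d) = 4 + d (y(I, d) = d + 4 = 4 + d)
((y(3, -1)*(-11))*9)*(-442) - 116 = (((4 - 1)*(-11))*9)*(-442) - 116 = ((3*(-11))*9)*(-442) - 116 = -33*9*(-442) - 116 = -297*(-442) - 116 = 131274 - 116 = 131158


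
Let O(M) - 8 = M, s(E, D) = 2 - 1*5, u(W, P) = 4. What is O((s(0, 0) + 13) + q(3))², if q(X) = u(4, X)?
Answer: 484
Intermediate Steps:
s(E, D) = -3 (s(E, D) = 2 - 5 = -3)
q(X) = 4
O(M) = 8 + M
O((s(0, 0) + 13) + q(3))² = (8 + ((-3 + 13) + 4))² = (8 + (10 + 4))² = (8 + 14)² = 22² = 484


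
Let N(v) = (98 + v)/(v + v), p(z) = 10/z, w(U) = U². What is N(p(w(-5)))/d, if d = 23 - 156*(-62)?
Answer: 123/9695 ≈ 0.012687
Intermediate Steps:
N(v) = (98 + v)/(2*v) (N(v) = (98 + v)/((2*v)) = (98 + v)*(1/(2*v)) = (98 + v)/(2*v))
d = 9695 (d = 23 + 9672 = 9695)
N(p(w(-5)))/d = ((98 + 10/((-5)²))/(2*((10/((-5)²)))))/9695 = ((98 + 10/25)/(2*((10/25))))*(1/9695) = ((98 + 10*(1/25))/(2*((10*(1/25)))))*(1/9695) = ((98 + ⅖)/(2*(⅖)))*(1/9695) = ((½)*(5/2)*(492/5))*(1/9695) = 123*(1/9695) = 123/9695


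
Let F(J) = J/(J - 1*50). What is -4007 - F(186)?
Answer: -272569/68 ≈ -4008.4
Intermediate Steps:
F(J) = J/(-50 + J) (F(J) = J/(J - 50) = J/(-50 + J))
-4007 - F(186) = -4007 - 186/(-50 + 186) = -4007 - 186/136 = -4007 - 1*93/68 = -4007 - 93/68 = -272569/68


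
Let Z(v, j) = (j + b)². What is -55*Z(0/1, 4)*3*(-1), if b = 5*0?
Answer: 2640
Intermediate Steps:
b = 0
Z(v, j) = j² (Z(v, j) = (j + 0)² = j²)
-55*Z(0/1, 4)*3*(-1) = -55*4²*3*(-1) = -55*16*3*(-1) = -2640*(-1) = -55*(-48) = 2640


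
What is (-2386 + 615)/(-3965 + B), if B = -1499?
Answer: 1771/5464 ≈ 0.32412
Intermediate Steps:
(-2386 + 615)/(-3965 + B) = (-2386 + 615)/(-3965 - 1499) = -1771/(-5464) = -1771*(-1/5464) = 1771/5464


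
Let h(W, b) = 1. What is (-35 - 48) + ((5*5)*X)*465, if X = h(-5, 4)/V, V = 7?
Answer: 11044/7 ≈ 1577.7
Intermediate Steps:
X = ⅐ (X = 1/7 = 1*(⅐) = ⅐ ≈ 0.14286)
(-35 - 48) + ((5*5)*X)*465 = (-35 - 48) + ((5*5)*(⅐))*465 = -83 + (25*(⅐))*465 = -83 + (25/7)*465 = -83 + 11625/7 = 11044/7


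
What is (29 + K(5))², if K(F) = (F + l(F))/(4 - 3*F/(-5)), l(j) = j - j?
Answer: 43264/49 ≈ 882.94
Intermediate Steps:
l(j) = 0
K(F) = F/(4 + 3*F/5) (K(F) = (F + 0)/(4 - 3*F/(-5)) = F/(4 - 3*F*(-1)/5) = F/(4 - (-3)*F/5) = F/(4 + 3*F/5))
(29 + K(5))² = (29 + 5*5/(20 + 3*5))² = (29 + 5*5/(20 + 15))² = (29 + 5*5/35)² = (29 + 5*5*(1/35))² = (29 + 5/7)² = (208/7)² = 43264/49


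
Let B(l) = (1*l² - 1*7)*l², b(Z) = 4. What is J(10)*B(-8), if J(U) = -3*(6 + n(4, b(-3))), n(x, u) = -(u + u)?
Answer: 21888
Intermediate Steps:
n(x, u) = -2*u
J(U) = 6 (J(U) = -3*(6 - 2*4) = -3*(6 - 8) = -3*(-2) = 6)
B(l) = l²*(-7 + l²) (B(l) = (l² - 7)*l² = (-7 + l²)*l² = l²*(-7 + l²))
J(10)*B(-8) = 6*((-8)²*(-7 + (-8)²)) = 6*(64*(-7 + 64)) = 6*(64*57) = 6*3648 = 21888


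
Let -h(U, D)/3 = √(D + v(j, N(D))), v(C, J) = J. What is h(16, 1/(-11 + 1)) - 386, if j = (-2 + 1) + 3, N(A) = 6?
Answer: -386 - 3*√590/10 ≈ -393.29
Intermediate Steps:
j = 2 (j = -1 + 3 = 2)
h(U, D) = -3*√(6 + D) (h(U, D) = -3*√(D + 6) = -3*√(6 + D))
h(16, 1/(-11 + 1)) - 386 = -3*√(6 + 1/(-11 + 1)) - 386 = -3*√(6 + 1/(-10)) - 386 = -3*√(6 - ⅒) - 386 = -3*√590/10 - 386 = -386 - 3*√590/10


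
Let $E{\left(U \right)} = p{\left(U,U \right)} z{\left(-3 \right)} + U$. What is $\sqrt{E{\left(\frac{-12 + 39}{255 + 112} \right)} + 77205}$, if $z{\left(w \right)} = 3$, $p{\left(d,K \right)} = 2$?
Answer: $\frac{12 \sqrt{72218627}}{367} \approx 277.87$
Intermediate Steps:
$E{\left(U \right)} = 6 + U$ ($E{\left(U \right)} = 2 \cdot 3 + U = 6 + U$)
$\sqrt{E{\left(\frac{-12 + 39}{255 + 112} \right)} + 77205} = \sqrt{\left(6 + \frac{-12 + 39}{255 + 112}\right) + 77205} = \sqrt{\left(6 + \frac{27}{367}\right) + 77205} = \sqrt{\frac{2229}{367} + 77205} = \sqrt{\frac{28336464}{367}} = \frac{12 \sqrt{72218627}}{367}$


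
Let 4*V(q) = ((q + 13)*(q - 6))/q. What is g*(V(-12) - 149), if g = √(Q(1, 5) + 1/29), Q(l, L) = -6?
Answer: -41*I*√5017/8 ≈ -363.01*I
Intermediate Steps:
V(q) = (-6 + q)*(13 + q)/(4*q) (V(q) = (((q + 13)*(q - 6))/q)/4 = (((13 + q)*(-6 + q))/q)/4 = (((-6 + q)*(13 + q))/q)/4 = ((-6 + q)*(13 + q)/q)/4 = (-6 + q)*(13 + q)/(4*q))
g = I*√5017/29 (g = √(-6 + 1/29) = √(-173/29) = I*√5017/29 ≈ 2.4424*I)
g*(V(-12) - 149) = (I*√5017/29)*((¼)*(-78 - 12*(7 - 12))/(-12) - 149) = (I*√5017/29)*((¼)*(-1/12)*(-78 - 12*(-5)) - 149) = (I*√5017/29)*((¼)*(-1/12)*(-78 + 60) - 149) = (I*√5017/29)*((¼)*(-1/12)*(-18) - 149) = (I*√5017/29)*(3/8 - 149) = (I*√5017/29)*(-1189/8) = -41*I*√5017/8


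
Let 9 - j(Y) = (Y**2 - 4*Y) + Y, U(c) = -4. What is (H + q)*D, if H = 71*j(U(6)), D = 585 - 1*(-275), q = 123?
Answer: -1054360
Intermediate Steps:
D = 860 (D = 585 + 275 = 860)
j(Y) = 9 - Y**2 + 3*Y (j(Y) = 9 - ((Y**2 - 4*Y) + Y) = 9 - (Y**2 - 3*Y) = 9 + (-Y**2 + 3*Y) = 9 - Y**2 + 3*Y)
H = -1349 (H = 71*(9 - 1*(-4)**2 + 3*(-4)) = 71*(9 - 1*16 - 12) = 71*(9 - 16 - 12) = 71*(-19) = -1349)
(H + q)*D = (-1349 + 123)*860 = -1226*860 = -1054360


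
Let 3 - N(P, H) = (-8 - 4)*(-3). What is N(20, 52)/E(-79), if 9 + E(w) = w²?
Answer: -33/6232 ≈ -0.0052952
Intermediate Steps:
N(P, H) = -33 (N(P, H) = 3 - (-8 - 4)*(-3) = 3 - (-12)*(-3) = 3 - 1*36 = 3 - 36 = -33)
E(w) = -9 + w²
N(20, 52)/E(-79) = -33/(-9 + (-79)²) = -33/(-9 + 6241) = -33/6232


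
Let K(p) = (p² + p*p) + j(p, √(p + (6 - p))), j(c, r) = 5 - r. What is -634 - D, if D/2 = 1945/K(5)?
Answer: -2127996/3019 - 3890*√6/3019 ≈ -708.02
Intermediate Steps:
K(p) = 5 - √6 + 2*p² (K(p) = (p² + p*p) + (5 - √(p + (6 - p))) = (p² + p²) + (5 - √6) = 2*p² + (5 - √6) = 5 - √6 + 2*p²)
D = 3890/(55 - √6) (D = 2*(1945/(5 - √6 + 2*5²)) = 2*(1945/(5 - √6 + 2*25)) = 2*(1945/(5 - √6 + 50)) = 2*(1945/(55 - √6)) = 3890/(55 - √6) ≈ 74.024)
-634 - D = -634 - (213950/3019 + 3890*√6/3019) = -634 + (-213950/3019 - 3890*√6/3019) = -2127996/3019 - 3890*√6/3019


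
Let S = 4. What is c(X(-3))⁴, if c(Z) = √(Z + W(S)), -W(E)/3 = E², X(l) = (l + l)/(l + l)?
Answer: 2209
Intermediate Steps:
X(l) = 1 (X(l) = (2*l)/((2*l)) = (2*l)*(1/(2*l)) = 1)
W(E) = -3*E²
c(Z) = √(-48 + Z) (c(Z) = √(Z - 3*4²) = √(Z - 3*16) = √(Z - 48) = √(-48 + Z))
c(X(-3))⁴ = (√(-48 + 1))⁴ = (√(-47))⁴ = (I*√47)⁴ = 2209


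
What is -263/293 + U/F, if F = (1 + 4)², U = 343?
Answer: 93924/7325 ≈ 12.822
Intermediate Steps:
F = 25 (F = 5² = 25)
-263/293 + U/F = -263/293 + 343/25 = 93924/7325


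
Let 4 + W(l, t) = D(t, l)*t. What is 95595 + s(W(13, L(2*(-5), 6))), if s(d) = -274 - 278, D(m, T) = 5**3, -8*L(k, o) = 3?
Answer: 95043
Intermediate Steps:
L(k, o) = -3/8 (L(k, o) = -1/8*3 = -3/8)
D(m, T) = 125
W(l, t) = -4 + 125*t
s(d) = -552
95595 + s(W(13, L(2*(-5), 6))) = 95595 - 552 = 95043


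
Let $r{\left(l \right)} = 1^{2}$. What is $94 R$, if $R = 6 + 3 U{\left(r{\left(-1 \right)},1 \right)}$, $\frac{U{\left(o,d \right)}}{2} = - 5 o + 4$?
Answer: $0$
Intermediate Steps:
$r{\left(l \right)} = 1$
$U{\left(o,d \right)} = 8 - 10 o$ ($U{\left(o,d \right)} = 2 \left(- 5 o + 4\right) = 2 \left(4 - 5 o\right) = 8 - 10 o$)
$R = 0$ ($R = 6 + 3 \left(8 - 10\right) = 6 + 3 \left(-2\right) = 6 - 6 = 0$)
$94 R = 94 \cdot 0 = 0$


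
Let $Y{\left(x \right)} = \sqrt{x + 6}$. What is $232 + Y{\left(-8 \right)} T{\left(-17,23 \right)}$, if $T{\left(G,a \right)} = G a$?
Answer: $232 - 391 i \sqrt{2} \approx 232.0 - 552.96 i$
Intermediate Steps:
$Y{\left(x \right)} = \sqrt{6 + x}$
$232 + Y{\left(-8 \right)} T{\left(-17,23 \right)} = 232 + \sqrt{6 - 8} \left(\left(-17\right) 23\right) = 232 + \sqrt{-2} \left(-391\right) = 232 + i \sqrt{2} \left(-391\right) = 232 - 391 i \sqrt{2}$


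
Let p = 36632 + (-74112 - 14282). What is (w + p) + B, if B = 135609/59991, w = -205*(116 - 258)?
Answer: -452926841/19997 ≈ -22650.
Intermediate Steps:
w = 29110 (w = -205*(-142) = 29110)
p = -51762 (p = 36632 - 88394 = -51762)
B = 45203/19997 (B = 135609*(1/59991) = 45203/19997 ≈ 2.2605)
(w + p) + B = (29110 - 51762) + 45203/19997 = -22652 + 45203/19997 = -452926841/19997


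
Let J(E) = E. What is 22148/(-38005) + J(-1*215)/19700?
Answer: -17779467/29947940 ≈ -0.59368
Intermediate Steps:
22148/(-38005) + J(-1*215)/19700 = 22148/(-38005) - 1*215/19700 = 22148*(-1/38005) - 215*1/19700 = -22148/38005 - 43/3940 = -17779467/29947940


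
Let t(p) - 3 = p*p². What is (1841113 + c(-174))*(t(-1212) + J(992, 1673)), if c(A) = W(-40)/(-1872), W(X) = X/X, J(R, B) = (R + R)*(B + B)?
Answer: -6113244398042231635/1872 ≈ -3.2656e+15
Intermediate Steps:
J(R, B) = 4*B*R (J(R, B) = (2*R)*(2*B) = 4*B*R)
W(X) = 1
c(A) = -1/1872 (c(A) = 1/(-1872) = 1*(-1/1872) = -1/1872)
t(p) = 3 + p³ (t(p) = 3 + p*p² = 3 + p³)
(1841113 + c(-174))*(t(-1212) + J(992, 1673)) = (1841113 - 1/1872)*((3 + (-1212)³) + 4*1673*992) = 3446563535*((3 - 1780360128) + 6638464)/1872 = 3446563535*(-1780360125 + 6638464)/1872 = (3446563535/1872)*(-1773721661) = -6113244398042231635/1872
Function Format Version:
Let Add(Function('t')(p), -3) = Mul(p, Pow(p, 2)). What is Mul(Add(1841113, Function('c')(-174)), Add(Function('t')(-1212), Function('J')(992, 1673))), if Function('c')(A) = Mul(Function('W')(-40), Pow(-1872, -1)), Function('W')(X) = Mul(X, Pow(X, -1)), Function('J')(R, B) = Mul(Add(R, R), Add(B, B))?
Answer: Rational(-6113244398042231635, 1872) ≈ -3.2656e+15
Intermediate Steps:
Function('J')(R, B) = Mul(4, B, R) (Function('J')(R, B) = Mul(Mul(2, R), Mul(2, B)) = Mul(4, B, R))
Function('W')(X) = 1
Function('c')(A) = Rational(-1, 1872) (Function('c')(A) = Mul(1, Pow(-1872, -1)) = Mul(1, Rational(-1, 1872)) = Rational(-1, 1872))
Function('t')(p) = Add(3, Pow(p, 3)) (Function('t')(p) = Add(3, Mul(p, Pow(p, 2))) = Add(3, Pow(p, 3)))
Mul(Add(1841113, Function('c')(-174)), Add(Function('t')(-1212), Function('J')(992, 1673))) = Mul(Add(1841113, Rational(-1, 1872)), Add(Add(3, Pow(-1212, 3)), Mul(4, 1673, 992))) = Mul(Rational(3446563535, 1872), Add(Add(3, -1780360128), 6638464)) = Mul(Rational(3446563535, 1872), Add(-1780360125, 6638464)) = Mul(Rational(3446563535, 1872), -1773721661) = Rational(-6113244398042231635, 1872)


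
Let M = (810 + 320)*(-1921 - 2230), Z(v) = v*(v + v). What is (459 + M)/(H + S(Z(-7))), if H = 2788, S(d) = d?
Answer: -4690171/2886 ≈ -1625.1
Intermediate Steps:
Z(v) = 2*v² (Z(v) = v*(2*v) = 2*v²)
M = -4690630 (M = 1130*(-4151) = -4690630)
(459 + M)/(H + S(Z(-7))) = (459 - 4690630)/(2788 + 2*(-7)²) = -4690171/(2788 + 2*49) = -4690171/(2788 + 98) = -4690171/2886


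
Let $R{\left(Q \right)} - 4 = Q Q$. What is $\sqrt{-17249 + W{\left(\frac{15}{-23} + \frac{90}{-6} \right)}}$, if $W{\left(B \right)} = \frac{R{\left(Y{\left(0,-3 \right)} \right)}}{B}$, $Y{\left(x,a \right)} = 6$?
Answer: $\frac{8 i \sqrt{2426}}{3} \approx 131.35 i$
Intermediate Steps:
$R{\left(Q \right)} = 4 + Q^{2}$ ($R{\left(Q \right)} = 4 + Q Q = 4 + Q^{2}$)
$W{\left(B \right)} = \frac{40}{B}$ ($W{\left(B \right)} = \frac{4 + 6^{2}}{B} = \frac{4 + 36}{B} = \frac{40}{B}$)
$\sqrt{-17249 + W{\left(\frac{15}{-23} + \frac{90}{-6} \right)}} = \sqrt{-17249 + \frac{40}{\frac{15}{-23} + \frac{90}{-6}}} = \sqrt{-17249 + \frac{40}{15 \left(- \frac{1}{23}\right) + 90 \left(- \frac{1}{6}\right)}} = \sqrt{-17249 + \frac{40}{- \frac{15}{23} - 15}} = \sqrt{-17249 + \frac{40}{- \frac{360}{23}}} = \sqrt{-17249 + 40 \left(- \frac{23}{360}\right)} = \sqrt{-17249 - \frac{23}{9}} = \sqrt{- \frac{155264}{9}} = \frac{8 i \sqrt{2426}}{3}$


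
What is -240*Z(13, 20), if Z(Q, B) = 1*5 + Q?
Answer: -4320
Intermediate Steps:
Z(Q, B) = 5 + Q
-240*Z(13, 20) = -240*(5 + 13) = -240*18 = -4320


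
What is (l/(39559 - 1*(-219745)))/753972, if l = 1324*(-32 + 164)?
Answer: 3641/4073082406 ≈ 8.9392e-7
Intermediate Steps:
l = 174768 (l = 1324*132 = 174768)
(l/(39559 - 1*(-219745)))/753972 = (174768/(39559 - 1*(-219745)))/753972 = (174768/(39559 + 219745))*(1/753972) = (174768/259304)*(1/753972) = (174768*(1/259304))*(1/753972) = (21846/32413)*(1/753972) = 3641/4073082406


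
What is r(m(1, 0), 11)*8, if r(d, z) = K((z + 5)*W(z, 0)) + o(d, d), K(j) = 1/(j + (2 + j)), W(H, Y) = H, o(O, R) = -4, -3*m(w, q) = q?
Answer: -5660/177 ≈ -31.977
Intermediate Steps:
m(w, q) = -q/3
K(j) = 1/(2 + 2*j)
r(d, z) = -4 + 1/(2*(1 + z*(5 + z))) (r(d, z) = 1/(2*(1 + (z + 5)*z)) - 4 = 1/(2*(1 + (5 + z)*z)) - 4 = 1/(2*(1 + z*(5 + z))) - 4 = -4 + 1/(2*(1 + z*(5 + z))))
r(m(1, 0), 11)*8 = ((-7 - 8*11*(5 + 11))/(2*(1 + 11*(5 + 11))))*8 = ((-7 - 8*11*16)/(2*(1 + 11*16)))*8 = ((-7 - 1408)/(2*(1 + 176)))*8 = ((½)*(-1415)/177)*8 = ((½)*(1/177)*(-1415))*8 = -1415/354*8 = -5660/177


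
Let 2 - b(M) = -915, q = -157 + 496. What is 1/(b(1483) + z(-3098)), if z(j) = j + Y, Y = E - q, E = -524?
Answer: -1/3044 ≈ -0.00032852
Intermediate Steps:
q = 339
b(M) = 917 (b(M) = 2 - 1*(-915) = 2 + 915 = 917)
Y = -863 (Y = -524 - 1*339 = -524 - 339 = -863)
z(j) = -863 + j (z(j) = j - 863 = -863 + j)
1/(b(1483) + z(-3098)) = 1/(917 + (-863 - 3098)) = 1/(917 - 3961) = 1/(-3044) = -1/3044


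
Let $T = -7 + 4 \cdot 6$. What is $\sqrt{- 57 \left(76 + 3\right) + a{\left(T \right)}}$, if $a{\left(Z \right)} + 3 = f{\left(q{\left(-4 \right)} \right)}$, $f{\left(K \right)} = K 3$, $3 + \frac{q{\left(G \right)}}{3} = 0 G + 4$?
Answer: $i \sqrt{4497} \approx 67.06 i$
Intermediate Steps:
$T = 17$ ($T = -7 + 24 = 17$)
$q{\left(G \right)} = 3$ ($q{\left(G \right)} = -9 + 3 \left(0 G + 4\right) = -9 + 3 \left(0 + 4\right) = -9 + 3 \cdot 4 = -9 + 12 = 3$)
$f{\left(K \right)} = 3 K$
$a{\left(Z \right)} = 6$ ($a{\left(Z \right)} = -3 + 3 \cdot 3 = -3 + 9 = 6$)
$\sqrt{- 57 \left(76 + 3\right) + a{\left(T \right)}} = \sqrt{- 57 \left(76 + 3\right) + 6} = \sqrt{\left(-57\right) 79 + 6} = \sqrt{-4503 + 6} = \sqrt{-4497} = i \sqrt{4497}$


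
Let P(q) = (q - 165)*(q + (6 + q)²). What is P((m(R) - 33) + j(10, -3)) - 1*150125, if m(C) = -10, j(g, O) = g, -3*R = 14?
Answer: -287933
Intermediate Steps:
R = -14/3 (R = -⅓*14 = -14/3 ≈ -4.6667)
P(q) = (-165 + q)*(q + (6 + q)²)
P((m(R) - 33) + j(10, -3)) - 1*150125 = (-5940 + ((-10 - 33) + 10)³ - 2109*((-10 - 33) + 10) - 152*((-10 - 33) + 10)²) - 1*150125 = (-5940 + (-43 + 10)³ - 2109*(-43 + 10) - 152*(-43 + 10)²) - 150125 = (-5940 + (-33)³ - 2109*(-33) - 152*(-33)²) - 150125 = (-5940 - 35937 + 69597 - 152*1089) - 150125 = (-5940 - 35937 + 69597 - 165528) - 150125 = -137808 - 150125 = -287933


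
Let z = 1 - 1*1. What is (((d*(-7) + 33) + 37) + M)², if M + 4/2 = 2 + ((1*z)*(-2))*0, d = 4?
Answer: 1764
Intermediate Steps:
z = 0 (z = 1 - 1 = 0)
M = 0 (M = -2 + (2 + ((1*0)*(-2))*0) = -2 + (2 + (0*(-2))*0) = -2 + (2 + 0*0) = -2 + (2 + 0) = -2 + 2 = 0)
(((d*(-7) + 33) + 37) + M)² = (((4*(-7) + 33) + 37) + 0)² = (((-28 + 33) + 37) + 0)² = ((5 + 37) + 0)² = (42 + 0)² = 42² = 1764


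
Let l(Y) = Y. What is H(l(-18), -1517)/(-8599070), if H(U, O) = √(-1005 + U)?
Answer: -I*√1023/8599070 ≈ -3.7195e-6*I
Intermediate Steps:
H(l(-18), -1517)/(-8599070) = √(-1005 - 18)/(-8599070) = √(-1023)*(-1/8599070) = (I*√1023)*(-1/8599070) = -I*√1023/8599070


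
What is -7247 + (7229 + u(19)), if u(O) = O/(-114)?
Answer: -109/6 ≈ -18.167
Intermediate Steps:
u(O) = -O/114 (u(O) = O*(-1/114) = -O/114)
-7247 + (7229 + u(19)) = -7247 + (7229 - 1/114*19) = -7247 + (7229 - ⅙) = -7247 + 43373/6 = -109/6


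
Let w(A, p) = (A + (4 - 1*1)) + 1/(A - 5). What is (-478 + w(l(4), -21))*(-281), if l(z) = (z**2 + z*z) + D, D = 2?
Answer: 3593428/29 ≈ 1.2391e+5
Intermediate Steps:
l(z) = 2 + 2*z**2 (l(z) = (z**2 + z*z) + 2 = (z**2 + z**2) + 2 = 2*z**2 + 2 = 2 + 2*z**2)
w(A, p) = 3 + A + 1/(-5 + A) (w(A, p) = (A + (4 - 1)) + 1/(-5 + A) = (A + 3) + 1/(-5 + A) = (3 + A) + 1/(-5 + A) = 3 + A + 1/(-5 + A))
(-478 + w(l(4), -21))*(-281) = (-478 + (-14 + (2 + 2*4**2)**2 - 2*(2 + 2*4**2))/(-5 + (2 + 2*4**2)))*(-281) = (-478 + (-14 + (2 + 2*16)**2 - 2*(2 + 2*16))/(-5 + (2 + 2*16)))*(-281) = (-478 + (-14 + (2 + 32)**2 - 2*(2 + 32))/(-5 + (2 + 32)))*(-281) = (-478 + (-14 + 34**2 - 2*34)/(-5 + 34))*(-281) = (-478 + (-14 + 1156 - 68)/29)*(-281) = (-478 + (1/29)*1074)*(-281) = (-478 + 1074/29)*(-281) = -12788/29*(-281) = 3593428/29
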